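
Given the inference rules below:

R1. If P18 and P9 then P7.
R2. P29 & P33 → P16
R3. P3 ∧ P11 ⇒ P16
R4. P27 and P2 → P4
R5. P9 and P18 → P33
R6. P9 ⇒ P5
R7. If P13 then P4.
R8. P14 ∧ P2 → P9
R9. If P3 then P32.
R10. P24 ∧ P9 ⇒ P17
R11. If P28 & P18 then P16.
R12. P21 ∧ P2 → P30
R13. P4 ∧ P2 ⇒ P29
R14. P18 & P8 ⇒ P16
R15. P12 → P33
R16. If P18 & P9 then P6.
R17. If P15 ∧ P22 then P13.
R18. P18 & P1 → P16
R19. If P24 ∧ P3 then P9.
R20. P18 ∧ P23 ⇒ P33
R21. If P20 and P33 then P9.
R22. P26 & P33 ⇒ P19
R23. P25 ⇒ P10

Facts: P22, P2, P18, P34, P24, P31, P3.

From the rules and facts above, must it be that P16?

Forward chaining from the given facts derives: P32, P9, P7, P33, P5, P17, P6.
Rules concluding P16: R2 needs P29; R3 needs P11; R11 needs P28; R14 needs P8; R18 needs P1 — none of these are established.

No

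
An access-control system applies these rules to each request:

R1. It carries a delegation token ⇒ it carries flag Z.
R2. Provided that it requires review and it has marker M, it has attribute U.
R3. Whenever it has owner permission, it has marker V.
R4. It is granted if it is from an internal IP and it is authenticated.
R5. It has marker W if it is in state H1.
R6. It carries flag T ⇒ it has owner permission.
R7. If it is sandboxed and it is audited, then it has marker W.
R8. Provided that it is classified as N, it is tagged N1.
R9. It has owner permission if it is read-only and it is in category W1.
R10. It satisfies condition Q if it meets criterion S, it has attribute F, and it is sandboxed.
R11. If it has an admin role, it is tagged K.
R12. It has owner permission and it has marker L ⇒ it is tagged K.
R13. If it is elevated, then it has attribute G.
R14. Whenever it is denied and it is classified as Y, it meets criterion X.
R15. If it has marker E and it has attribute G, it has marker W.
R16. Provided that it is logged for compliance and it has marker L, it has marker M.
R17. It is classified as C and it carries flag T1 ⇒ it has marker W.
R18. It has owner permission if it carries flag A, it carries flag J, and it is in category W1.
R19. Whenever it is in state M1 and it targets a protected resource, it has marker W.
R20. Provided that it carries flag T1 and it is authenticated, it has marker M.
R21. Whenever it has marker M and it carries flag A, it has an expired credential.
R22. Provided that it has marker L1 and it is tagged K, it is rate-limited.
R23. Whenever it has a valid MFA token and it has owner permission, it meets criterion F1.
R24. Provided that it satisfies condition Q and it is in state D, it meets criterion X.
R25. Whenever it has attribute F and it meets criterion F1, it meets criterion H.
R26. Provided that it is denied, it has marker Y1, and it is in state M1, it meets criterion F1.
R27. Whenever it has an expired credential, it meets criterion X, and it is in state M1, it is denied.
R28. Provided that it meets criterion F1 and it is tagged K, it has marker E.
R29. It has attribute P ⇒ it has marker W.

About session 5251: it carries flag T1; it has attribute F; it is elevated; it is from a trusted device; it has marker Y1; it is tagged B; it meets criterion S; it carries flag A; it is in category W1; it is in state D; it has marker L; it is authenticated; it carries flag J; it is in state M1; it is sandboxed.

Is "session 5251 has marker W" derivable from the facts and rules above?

By R10 (it meets criterion S, it has attribute F, it is sandboxed): it satisfies condition Q.
By R13 (it is elevated): it has attribute G.
By R18 (it carries flag A, it carries flag J, it is in category W1): it has owner permission.
By R20 (it carries flag T1, it is authenticated): it has marker M.
By R21 (it has marker M, it carries flag A): it has an expired credential.
By R24 (it satisfies condition Q, it is in state D): it meets criterion X.
By R27 (it has an expired credential, it meets criterion X, it is in state M1): it is denied.
By R12 (it has owner permission, it has marker L): it is tagged K.
By R26 (it is denied, it has marker Y1, it is in state M1): it meets criterion F1.
By R28 (it meets criterion F1, it is tagged K): it has marker E.
By R15 (it has marker E, it has attribute G): it has marker W.

Yes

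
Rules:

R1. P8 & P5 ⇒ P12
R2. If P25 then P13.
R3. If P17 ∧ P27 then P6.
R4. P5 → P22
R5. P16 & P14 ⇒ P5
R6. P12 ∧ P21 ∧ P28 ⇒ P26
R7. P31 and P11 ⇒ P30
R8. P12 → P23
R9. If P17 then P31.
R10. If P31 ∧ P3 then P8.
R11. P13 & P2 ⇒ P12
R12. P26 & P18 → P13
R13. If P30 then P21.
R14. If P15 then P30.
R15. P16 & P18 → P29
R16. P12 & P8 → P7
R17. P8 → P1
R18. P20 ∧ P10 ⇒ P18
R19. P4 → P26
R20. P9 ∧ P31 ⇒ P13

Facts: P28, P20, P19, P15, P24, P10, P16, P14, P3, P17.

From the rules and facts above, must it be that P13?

P5  (by R5: P16, P14)
P31  (by R9: P17)
P8  (by R10: P31, P3)
P30  (by R14: P15)
P18  (by R18: P20, P10)
P12  (by R1: P8, P5)
P21  (by R13: P30)
P26  (by R6: P12, P21, P28)
P13  (by R12: P26, P18)

Yes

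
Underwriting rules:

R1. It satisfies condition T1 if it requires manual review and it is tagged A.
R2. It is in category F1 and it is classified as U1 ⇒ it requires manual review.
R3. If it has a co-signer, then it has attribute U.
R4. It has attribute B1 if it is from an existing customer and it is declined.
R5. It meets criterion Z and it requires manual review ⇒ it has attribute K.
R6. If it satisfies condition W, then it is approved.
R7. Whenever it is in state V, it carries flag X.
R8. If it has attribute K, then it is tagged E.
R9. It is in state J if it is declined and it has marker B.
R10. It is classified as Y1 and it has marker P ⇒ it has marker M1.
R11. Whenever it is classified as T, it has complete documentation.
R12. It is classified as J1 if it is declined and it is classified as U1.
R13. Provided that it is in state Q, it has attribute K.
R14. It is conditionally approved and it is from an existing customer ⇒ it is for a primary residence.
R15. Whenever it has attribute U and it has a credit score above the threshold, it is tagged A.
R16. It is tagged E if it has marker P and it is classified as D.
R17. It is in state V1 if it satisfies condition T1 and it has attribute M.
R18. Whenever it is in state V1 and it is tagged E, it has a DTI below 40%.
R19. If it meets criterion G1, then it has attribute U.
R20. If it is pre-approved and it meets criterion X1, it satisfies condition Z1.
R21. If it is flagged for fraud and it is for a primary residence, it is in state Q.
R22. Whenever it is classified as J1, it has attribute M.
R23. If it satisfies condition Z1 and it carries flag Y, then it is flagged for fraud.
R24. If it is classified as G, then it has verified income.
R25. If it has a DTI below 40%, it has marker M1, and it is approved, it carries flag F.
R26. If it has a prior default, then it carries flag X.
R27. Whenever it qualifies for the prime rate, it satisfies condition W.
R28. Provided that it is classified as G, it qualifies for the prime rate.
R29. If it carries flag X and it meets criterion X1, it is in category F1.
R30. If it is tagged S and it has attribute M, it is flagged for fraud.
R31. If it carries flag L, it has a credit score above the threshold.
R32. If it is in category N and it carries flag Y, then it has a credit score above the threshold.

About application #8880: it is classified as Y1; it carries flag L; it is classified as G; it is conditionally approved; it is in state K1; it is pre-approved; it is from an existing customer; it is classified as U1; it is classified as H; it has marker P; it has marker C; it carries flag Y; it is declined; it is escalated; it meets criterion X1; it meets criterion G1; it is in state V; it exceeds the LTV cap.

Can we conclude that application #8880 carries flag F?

By R7 (it is in state V): it carries flag X.
By R10 (it is classified as Y1, it has marker P): it has marker M1.
By R12 (it is declined, it is classified as U1): it is classified as J1.
By R14 (it is conditionally approved, it is from an existing customer): it is for a primary residence.
By R19 (it meets criterion G1): it has attribute U.
By R20 (it is pre-approved, it meets criterion X1): it satisfies condition Z1.
By R22 (it is classified as J1): it has attribute M.
By R23 (it satisfies condition Z1, it carries flag Y): it is flagged for fraud.
By R28 (it is classified as G): it qualifies for the prime rate.
By R29 (it carries flag X, it meets criterion X1): it is in category F1.
By R31 (it carries flag L): it has a credit score above the threshold.
By R2 (it is in category F1, it is classified as U1): it requires manual review.
By R15 (it has attribute U, it has a credit score above the threshold): it is tagged A.
By R21 (it is flagged for fraud, it is for a primary residence): it is in state Q.
By R27 (it qualifies for the prime rate): it satisfies condition W.
By R1 (it requires manual review, it is tagged A): it satisfies condition T1.
By R6 (it satisfies condition W): it is approved.
By R13 (it is in state Q): it has attribute K.
By R17 (it satisfies condition T1, it has attribute M): it is in state V1.
By R8 (it has attribute K): it is tagged E.
By R18 (it is in state V1, it is tagged E): it has a DTI below 40%.
By R25 (it has a DTI below 40%, it has marker M1, it is approved): it carries flag F.

Yes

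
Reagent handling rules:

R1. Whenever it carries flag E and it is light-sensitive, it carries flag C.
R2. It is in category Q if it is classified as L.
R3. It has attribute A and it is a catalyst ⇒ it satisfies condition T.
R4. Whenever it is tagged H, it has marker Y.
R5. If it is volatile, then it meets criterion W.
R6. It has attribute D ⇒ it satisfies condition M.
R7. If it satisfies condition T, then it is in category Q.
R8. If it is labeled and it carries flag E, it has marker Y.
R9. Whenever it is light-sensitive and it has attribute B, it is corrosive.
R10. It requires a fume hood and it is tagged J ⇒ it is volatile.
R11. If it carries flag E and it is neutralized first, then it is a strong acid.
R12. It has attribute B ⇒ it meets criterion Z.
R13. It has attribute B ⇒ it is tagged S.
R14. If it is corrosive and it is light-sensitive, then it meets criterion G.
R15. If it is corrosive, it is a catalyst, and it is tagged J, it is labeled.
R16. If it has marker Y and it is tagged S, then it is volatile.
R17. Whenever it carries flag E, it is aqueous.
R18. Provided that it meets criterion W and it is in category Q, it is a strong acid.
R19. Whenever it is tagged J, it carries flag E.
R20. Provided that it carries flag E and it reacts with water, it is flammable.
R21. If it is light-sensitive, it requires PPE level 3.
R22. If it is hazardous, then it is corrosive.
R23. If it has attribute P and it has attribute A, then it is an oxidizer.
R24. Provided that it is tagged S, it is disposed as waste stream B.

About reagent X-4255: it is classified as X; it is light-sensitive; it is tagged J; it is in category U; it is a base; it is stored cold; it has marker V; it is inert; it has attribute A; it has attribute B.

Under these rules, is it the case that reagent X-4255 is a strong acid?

Forward chaining from the given facts derives: is corrosive, meets criterion Z, is tagged S, meets criterion G, carries flag E, requires PPE level 3, is disposed as waste stream B, carries flag C, is aqueous.
Rules concluding "it is a strong acid": R11 needs "it is neutralized first"; R18 needs "it meets criterion W" — none of these are established.

No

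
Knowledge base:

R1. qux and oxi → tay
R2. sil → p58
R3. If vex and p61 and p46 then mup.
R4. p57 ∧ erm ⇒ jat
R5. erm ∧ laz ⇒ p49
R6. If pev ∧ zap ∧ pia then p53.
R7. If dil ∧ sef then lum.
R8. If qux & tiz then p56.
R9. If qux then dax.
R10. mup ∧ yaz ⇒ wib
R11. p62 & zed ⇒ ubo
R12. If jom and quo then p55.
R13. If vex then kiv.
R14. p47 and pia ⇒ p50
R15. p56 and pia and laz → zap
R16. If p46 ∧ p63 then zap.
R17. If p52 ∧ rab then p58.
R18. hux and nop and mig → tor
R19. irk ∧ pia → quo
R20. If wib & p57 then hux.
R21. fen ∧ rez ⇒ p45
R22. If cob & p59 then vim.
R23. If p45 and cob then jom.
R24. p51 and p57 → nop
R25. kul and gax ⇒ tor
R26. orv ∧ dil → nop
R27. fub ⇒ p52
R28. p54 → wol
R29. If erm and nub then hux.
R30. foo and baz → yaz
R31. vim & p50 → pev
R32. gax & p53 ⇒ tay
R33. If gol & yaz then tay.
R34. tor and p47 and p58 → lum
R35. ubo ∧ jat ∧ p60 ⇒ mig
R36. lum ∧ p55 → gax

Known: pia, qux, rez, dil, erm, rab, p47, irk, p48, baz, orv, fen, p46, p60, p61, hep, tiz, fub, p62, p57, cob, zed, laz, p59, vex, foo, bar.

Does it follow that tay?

Yes

mup  (by R3: vex, p61, p46)
jat  (by R4: p57, erm)
p56  (by R8: qux, tiz)
ubo  (by R11: p62, zed)
p50  (by R14: p47, pia)
zap  (by R15: p56, pia, laz)
quo  (by R19: irk, pia)
p45  (by R21: fen, rez)
vim  (by R22: cob, p59)
jom  (by R23: p45, cob)
nop  (by R26: orv, dil)
p52  (by R27: fub)
yaz  (by R30: foo, baz)
pev  (by R31: vim, p50)
mig  (by R35: ubo, jat, p60)
p53  (by R6: pev, zap, pia)
wib  (by R10: mup, yaz)
p55  (by R12: jom, quo)
p58  (by R17: p52, rab)
hux  (by R20: wib, p57)
tor  (by R18: hux, nop, mig)
lum  (by R34: tor, p47, p58)
gax  (by R36: lum, p55)
tay  (by R32: gax, p53)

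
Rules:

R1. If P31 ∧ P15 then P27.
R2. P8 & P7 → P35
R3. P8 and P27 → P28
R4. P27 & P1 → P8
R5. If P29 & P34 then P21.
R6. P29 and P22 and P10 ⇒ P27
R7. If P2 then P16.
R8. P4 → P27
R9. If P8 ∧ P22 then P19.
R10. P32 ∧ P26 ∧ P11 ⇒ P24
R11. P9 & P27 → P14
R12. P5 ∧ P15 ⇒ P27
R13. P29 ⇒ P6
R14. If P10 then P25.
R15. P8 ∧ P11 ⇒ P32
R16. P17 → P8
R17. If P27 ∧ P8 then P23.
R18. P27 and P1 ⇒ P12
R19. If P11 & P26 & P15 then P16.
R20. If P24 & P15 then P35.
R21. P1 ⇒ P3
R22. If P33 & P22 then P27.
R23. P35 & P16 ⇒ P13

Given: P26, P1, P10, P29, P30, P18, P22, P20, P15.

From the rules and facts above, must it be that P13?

Forward chaining from the given facts derives: P27, P6, P25, P12, P3, P8, P19, P23, P28.
The only rule concluding P13 is R23, which needs P35; that is never established.

No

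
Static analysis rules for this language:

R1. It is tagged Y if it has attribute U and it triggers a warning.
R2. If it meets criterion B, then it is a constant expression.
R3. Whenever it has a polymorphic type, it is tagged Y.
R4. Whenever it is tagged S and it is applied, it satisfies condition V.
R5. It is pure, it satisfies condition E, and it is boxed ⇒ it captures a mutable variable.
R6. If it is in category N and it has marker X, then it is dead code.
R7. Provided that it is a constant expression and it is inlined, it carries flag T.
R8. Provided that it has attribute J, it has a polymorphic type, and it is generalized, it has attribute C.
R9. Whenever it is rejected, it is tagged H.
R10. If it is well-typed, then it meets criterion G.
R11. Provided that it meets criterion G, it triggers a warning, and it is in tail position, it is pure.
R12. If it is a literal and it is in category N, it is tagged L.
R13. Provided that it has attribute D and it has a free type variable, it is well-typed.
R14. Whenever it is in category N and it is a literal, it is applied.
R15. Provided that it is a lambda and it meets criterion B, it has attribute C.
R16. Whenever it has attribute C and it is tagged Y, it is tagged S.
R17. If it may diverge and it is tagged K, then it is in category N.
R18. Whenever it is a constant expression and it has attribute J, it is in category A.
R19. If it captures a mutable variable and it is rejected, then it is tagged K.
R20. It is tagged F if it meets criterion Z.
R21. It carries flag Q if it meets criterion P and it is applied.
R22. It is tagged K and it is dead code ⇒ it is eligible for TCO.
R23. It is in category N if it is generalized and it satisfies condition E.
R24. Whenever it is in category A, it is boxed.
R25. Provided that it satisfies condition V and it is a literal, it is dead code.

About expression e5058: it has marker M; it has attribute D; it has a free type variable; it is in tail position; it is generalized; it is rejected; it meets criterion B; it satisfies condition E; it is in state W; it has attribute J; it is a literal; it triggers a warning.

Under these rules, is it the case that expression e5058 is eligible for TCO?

Forward chaining from the given facts derives: is a constant expression, is tagged H, is well-typed, is in category A, is in category N, is boxed, meets criterion G, is pure, is tagged L, is applied, captures a mutable variable, is tagged K.
The only rule concluding "it is eligible for TCO" is R22, which needs "it is dead code"; that is never established.

No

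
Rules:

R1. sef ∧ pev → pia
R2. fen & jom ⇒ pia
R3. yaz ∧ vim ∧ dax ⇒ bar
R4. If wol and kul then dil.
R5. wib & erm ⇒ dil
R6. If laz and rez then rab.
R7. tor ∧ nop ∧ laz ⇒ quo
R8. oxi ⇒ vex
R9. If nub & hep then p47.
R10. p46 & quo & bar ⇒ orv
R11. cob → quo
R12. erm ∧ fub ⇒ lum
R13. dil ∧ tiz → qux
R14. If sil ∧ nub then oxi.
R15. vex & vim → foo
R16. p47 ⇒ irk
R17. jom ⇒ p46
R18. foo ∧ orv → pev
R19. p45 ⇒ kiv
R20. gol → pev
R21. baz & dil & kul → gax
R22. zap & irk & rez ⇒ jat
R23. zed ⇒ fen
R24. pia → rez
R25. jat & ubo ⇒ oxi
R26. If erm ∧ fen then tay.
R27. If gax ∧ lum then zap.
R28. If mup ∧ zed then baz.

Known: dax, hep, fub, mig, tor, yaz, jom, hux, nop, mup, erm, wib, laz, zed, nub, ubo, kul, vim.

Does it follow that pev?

bar  (by R3: yaz, vim, dax)
dil  (by R5: wib, erm)
quo  (by R7: tor, nop, laz)
p47  (by R9: nub, hep)
lum  (by R12: erm, fub)
irk  (by R16: p47)
p46  (by R17: jom)
fen  (by R23: zed)
baz  (by R28: mup, zed)
pia  (by R2: fen, jom)
orv  (by R10: p46, quo, bar)
gax  (by R21: baz, dil, kul)
rez  (by R24: pia)
zap  (by R27: gax, lum)
jat  (by R22: zap, irk, rez)
oxi  (by R25: jat, ubo)
vex  (by R8: oxi)
foo  (by R15: vex, vim)
pev  (by R18: foo, orv)

Yes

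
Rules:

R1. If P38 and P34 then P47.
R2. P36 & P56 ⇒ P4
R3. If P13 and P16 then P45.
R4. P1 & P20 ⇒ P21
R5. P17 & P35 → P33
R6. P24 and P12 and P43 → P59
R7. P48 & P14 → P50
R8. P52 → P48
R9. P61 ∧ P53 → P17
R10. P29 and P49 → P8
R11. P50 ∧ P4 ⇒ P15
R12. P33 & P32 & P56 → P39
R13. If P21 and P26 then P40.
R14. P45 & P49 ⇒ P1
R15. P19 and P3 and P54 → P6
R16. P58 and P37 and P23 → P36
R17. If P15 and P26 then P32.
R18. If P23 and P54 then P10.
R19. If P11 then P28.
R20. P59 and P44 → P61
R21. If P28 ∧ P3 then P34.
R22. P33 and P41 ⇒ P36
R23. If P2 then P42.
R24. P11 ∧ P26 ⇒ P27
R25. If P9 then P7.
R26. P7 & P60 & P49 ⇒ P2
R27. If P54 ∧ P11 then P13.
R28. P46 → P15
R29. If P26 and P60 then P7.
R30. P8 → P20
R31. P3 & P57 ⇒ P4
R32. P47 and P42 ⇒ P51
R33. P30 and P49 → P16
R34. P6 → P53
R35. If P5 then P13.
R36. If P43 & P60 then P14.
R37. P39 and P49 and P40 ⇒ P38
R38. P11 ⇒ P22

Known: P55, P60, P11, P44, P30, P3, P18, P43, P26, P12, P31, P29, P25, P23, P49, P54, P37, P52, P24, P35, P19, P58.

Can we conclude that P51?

Forward chaining from the given facts derives: P59, P48, P8, P6, P36, P10, P28, P61, P34, P27, P13, P7, P20, P16, P53, P14, P22, P45, P50, P17, P1, P2, P21, P33, P40, P42.
The only rule concluding P51 is R32, which needs P47; that is never established.

No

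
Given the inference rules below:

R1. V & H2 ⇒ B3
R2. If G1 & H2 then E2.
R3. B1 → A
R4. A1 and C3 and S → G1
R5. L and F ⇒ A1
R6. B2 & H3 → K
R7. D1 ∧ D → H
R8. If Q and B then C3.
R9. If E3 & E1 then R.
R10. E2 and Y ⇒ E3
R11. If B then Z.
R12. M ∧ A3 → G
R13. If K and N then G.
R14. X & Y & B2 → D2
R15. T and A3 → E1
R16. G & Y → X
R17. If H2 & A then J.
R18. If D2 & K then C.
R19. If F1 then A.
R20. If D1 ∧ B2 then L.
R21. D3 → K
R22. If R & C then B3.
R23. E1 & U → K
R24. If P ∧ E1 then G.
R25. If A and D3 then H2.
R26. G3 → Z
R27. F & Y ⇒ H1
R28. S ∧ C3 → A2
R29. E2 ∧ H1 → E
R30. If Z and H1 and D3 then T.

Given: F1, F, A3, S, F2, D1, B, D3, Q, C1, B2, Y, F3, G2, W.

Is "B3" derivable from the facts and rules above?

Forward chaining from the given facts derives: C3, Z, A, L, K, H2, H1, A2, T, A1, E1, J, G1, E2, E3, E, R.
Rules concluding B3: R1 needs V; R22 needs C — none of these are established.

No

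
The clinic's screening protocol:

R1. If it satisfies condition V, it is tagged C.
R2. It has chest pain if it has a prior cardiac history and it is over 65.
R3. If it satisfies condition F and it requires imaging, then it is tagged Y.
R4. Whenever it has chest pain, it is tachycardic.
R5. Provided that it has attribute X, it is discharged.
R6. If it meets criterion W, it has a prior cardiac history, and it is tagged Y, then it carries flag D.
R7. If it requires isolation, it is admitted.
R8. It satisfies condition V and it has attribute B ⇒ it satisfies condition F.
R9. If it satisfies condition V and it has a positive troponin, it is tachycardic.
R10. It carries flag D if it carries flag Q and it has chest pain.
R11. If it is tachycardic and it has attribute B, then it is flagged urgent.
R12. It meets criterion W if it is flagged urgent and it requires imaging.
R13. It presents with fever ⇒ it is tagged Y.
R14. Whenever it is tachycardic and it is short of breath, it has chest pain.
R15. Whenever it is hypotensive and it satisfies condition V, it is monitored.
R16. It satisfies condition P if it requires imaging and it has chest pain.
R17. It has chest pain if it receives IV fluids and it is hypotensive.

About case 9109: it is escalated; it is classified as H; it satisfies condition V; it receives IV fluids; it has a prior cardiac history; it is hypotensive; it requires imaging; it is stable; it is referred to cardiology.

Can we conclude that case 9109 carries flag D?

No

Forward chaining from the given facts derives: is tagged C, is monitored, has chest pain, is tachycardic, satisfies condition P.
Rules concluding "it carries flag D": R6 needs "it meets criterion W"; R10 needs "it carries flag Q" — none of these are established.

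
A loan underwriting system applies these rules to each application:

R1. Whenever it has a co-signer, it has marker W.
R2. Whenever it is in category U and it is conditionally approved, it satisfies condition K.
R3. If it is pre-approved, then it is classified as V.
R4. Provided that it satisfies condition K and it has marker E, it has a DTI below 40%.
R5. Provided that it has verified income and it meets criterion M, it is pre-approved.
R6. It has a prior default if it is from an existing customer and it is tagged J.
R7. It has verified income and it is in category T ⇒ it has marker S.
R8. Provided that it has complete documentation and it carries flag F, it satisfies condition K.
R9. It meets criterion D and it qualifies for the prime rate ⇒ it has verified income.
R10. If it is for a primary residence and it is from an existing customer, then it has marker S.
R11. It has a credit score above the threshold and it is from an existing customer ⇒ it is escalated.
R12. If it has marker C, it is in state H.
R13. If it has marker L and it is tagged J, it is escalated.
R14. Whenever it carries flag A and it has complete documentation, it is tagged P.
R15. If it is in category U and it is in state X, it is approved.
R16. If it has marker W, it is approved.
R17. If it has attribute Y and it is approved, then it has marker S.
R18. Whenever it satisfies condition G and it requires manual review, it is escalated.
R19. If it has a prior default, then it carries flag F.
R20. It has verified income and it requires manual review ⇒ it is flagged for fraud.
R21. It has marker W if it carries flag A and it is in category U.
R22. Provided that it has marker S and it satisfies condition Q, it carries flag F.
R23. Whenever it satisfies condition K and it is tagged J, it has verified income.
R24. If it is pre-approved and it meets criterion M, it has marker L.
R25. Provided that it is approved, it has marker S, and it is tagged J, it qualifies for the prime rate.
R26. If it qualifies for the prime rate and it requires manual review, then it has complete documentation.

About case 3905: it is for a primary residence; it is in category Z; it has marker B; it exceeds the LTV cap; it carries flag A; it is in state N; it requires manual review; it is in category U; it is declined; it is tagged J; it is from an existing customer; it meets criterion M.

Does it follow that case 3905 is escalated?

By R6 (it is from an existing customer, it is tagged J): it has a prior default.
By R10 (it is for a primary residence, it is from an existing customer): it has marker S.
By R19 (it has a prior default): it carries flag F.
By R21 (it carries flag A, it is in category U): it has marker W.
By R16 (it has marker W): it is approved.
By R25 (it is approved, it has marker S, it is tagged J): it qualifies for the prime rate.
By R26 (it qualifies for the prime rate, it requires manual review): it has complete documentation.
By R8 (it has complete documentation, it carries flag F): it satisfies condition K.
By R23 (it satisfies condition K, it is tagged J): it has verified income.
By R5 (it has verified income, it meets criterion M): it is pre-approved.
By R24 (it is pre-approved, it meets criterion M): it has marker L.
By R13 (it has marker L, it is tagged J): it is escalated.

Yes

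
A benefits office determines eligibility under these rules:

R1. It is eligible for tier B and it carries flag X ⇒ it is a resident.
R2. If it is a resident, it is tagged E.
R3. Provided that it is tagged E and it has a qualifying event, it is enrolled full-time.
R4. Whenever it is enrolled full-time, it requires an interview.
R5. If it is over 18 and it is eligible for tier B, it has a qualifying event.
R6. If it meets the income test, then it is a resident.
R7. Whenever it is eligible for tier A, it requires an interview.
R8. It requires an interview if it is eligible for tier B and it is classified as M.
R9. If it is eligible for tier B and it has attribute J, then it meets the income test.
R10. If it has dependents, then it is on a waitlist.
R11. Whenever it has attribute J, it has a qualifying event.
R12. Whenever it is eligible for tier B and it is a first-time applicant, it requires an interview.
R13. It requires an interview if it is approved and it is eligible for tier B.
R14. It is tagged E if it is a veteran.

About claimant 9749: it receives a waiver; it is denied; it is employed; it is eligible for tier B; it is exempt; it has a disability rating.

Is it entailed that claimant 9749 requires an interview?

Forward chaining from the given facts derives: nothing new.
Rules concluding "it requires an interview": R4 needs "it is enrolled full-time"; R7 needs "it is eligible for tier A"; R8 needs "it is classified as M"; R12 needs "it is a first-time applicant"; R13 needs "it is approved" — none of these are established.

No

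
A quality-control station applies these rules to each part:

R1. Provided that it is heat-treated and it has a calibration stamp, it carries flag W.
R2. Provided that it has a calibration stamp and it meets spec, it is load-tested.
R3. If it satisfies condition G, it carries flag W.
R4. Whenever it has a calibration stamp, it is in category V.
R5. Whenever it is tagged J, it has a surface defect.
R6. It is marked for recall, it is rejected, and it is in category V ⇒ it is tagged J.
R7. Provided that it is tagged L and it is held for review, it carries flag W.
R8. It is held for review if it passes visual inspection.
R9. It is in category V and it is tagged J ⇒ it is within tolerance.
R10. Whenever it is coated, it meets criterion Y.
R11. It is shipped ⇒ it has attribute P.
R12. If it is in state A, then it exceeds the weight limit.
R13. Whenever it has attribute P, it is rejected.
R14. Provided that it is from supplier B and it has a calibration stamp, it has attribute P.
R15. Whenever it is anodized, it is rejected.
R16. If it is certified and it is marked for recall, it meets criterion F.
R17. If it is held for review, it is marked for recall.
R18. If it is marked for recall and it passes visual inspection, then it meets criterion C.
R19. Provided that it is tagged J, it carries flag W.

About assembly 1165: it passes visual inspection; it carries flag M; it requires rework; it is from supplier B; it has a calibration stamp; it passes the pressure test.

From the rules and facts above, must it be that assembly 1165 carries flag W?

By R4 (it has a calibration stamp): it is in category V.
By R8 (it passes visual inspection): it is held for review.
By R14 (it is from supplier B, it has a calibration stamp): it has attribute P.
By R17 (it is held for review): it is marked for recall.
By R13 (it has attribute P): it is rejected.
By R6 (it is marked for recall, it is rejected, it is in category V): it is tagged J.
By R19 (it is tagged J): it carries flag W.

Yes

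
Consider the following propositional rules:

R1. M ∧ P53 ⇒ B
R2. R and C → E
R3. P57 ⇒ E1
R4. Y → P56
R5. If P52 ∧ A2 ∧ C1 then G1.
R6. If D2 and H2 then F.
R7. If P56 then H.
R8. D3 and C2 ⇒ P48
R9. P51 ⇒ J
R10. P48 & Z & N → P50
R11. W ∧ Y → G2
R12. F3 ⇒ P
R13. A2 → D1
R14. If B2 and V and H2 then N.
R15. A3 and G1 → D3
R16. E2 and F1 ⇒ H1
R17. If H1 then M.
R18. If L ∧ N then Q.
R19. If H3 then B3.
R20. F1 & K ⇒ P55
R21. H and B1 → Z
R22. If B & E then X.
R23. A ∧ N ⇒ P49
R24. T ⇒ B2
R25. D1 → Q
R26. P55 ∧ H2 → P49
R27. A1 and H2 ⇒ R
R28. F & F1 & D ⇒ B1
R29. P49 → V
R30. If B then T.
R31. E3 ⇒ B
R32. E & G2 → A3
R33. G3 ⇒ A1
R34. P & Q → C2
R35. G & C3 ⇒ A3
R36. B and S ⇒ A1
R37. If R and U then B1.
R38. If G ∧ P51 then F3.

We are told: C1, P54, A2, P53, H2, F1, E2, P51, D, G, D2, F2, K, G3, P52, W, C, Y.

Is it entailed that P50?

P56  (by R4: Y)
G1  (by R5: P52, A2, C1)
F  (by R6: D2, H2)
H  (by R7: P56)
G2  (by R11: W, Y)
D1  (by R13: A2)
H1  (by R16: E2, F1)
M  (by R17: H1)
P55  (by R20: F1, K)
Q  (by R25: D1)
P49  (by R26: P55, H2)
B1  (by R28: F, F1, D)
V  (by R29: P49)
A1  (by R33: G3)
F3  (by R38: G, P51)
B  (by R1: M, P53)
P  (by R12: F3)
Z  (by R21: H, B1)
R  (by R27: A1, H2)
T  (by R30: B)
C2  (by R34: P, Q)
E  (by R2: R, C)
B2  (by R24: T)
A3  (by R32: E, G2)
N  (by R14: B2, V, H2)
D3  (by R15: A3, G1)
P48  (by R8: D3, C2)
P50  (by R10: P48, Z, N)

Yes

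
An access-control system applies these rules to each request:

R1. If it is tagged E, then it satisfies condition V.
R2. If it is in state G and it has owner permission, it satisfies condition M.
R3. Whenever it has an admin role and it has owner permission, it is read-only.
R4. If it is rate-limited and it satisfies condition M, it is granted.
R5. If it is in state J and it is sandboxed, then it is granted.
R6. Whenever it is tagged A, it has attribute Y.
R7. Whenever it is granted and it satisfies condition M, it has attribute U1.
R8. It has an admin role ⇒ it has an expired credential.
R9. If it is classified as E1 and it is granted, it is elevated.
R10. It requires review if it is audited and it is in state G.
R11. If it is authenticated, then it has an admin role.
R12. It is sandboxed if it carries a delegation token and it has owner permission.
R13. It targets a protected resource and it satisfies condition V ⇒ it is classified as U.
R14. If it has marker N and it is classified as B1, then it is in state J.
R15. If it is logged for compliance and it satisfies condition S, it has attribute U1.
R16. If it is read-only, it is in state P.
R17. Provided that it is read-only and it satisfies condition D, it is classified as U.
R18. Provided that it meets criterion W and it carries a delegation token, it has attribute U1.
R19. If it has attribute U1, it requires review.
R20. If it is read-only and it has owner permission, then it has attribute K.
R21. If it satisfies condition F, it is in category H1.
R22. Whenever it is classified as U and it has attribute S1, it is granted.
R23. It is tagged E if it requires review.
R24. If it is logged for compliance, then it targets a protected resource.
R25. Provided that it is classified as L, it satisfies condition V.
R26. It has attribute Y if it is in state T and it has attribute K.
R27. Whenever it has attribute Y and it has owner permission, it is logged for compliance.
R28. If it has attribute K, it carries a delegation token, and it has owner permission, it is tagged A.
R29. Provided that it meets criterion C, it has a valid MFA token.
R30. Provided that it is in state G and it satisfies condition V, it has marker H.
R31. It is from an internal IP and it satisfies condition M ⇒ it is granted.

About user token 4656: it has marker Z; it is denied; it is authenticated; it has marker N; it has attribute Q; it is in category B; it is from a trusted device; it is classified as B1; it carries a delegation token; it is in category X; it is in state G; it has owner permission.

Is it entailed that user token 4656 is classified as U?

By R2 (it is in state G, it has owner permission): it satisfies condition M.
By R11 (it is authenticated): it has an admin role.
By R12 (it carries a delegation token, it has owner permission): it is sandboxed.
By R14 (it has marker N, it is classified as B1): it is in state J.
By R3 (it has an admin role, it has owner permission): it is read-only.
By R5 (it is in state J, it is sandboxed): it is granted.
By R7 (it is granted, it satisfies condition M): it has attribute U1.
By R19 (it has attribute U1): it requires review.
By R20 (it is read-only, it has owner permission): it has attribute K.
By R23 (it requires review): it is tagged E.
By R28 (it has attribute K, it carries a delegation token, it has owner permission): it is tagged A.
By R1 (it is tagged E): it satisfies condition V.
By R6 (it is tagged A): it has attribute Y.
By R27 (it has attribute Y, it has owner permission): it is logged for compliance.
By R24 (it is logged for compliance): it targets a protected resource.
By R13 (it targets a protected resource, it satisfies condition V): it is classified as U.

Yes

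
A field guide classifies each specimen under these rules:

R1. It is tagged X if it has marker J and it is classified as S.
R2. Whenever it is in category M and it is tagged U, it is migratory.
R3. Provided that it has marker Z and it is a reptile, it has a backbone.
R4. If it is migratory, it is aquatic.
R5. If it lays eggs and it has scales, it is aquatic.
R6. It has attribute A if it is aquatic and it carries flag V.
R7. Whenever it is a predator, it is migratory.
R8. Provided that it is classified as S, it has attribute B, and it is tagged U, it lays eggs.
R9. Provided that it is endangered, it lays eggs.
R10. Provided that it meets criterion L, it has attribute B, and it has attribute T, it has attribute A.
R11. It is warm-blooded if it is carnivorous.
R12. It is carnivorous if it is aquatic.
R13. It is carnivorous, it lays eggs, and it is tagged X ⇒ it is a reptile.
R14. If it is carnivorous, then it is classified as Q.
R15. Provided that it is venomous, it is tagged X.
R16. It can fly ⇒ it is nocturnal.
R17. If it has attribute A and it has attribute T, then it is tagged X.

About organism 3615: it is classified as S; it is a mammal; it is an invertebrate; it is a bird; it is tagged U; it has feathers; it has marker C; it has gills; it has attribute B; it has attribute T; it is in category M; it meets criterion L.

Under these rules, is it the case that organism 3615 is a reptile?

Yes

By R2 (it is in category M, it is tagged U): it is migratory.
By R4 (it is migratory): it is aquatic.
By R8 (it is classified as S, it has attribute B, it is tagged U): it lays eggs.
By R10 (it meets criterion L, it has attribute B, it has attribute T): it has attribute A.
By R12 (it is aquatic): it is carnivorous.
By R17 (it has attribute A, it has attribute T): it is tagged X.
By R13 (it is carnivorous, it lays eggs, it is tagged X): it is a reptile.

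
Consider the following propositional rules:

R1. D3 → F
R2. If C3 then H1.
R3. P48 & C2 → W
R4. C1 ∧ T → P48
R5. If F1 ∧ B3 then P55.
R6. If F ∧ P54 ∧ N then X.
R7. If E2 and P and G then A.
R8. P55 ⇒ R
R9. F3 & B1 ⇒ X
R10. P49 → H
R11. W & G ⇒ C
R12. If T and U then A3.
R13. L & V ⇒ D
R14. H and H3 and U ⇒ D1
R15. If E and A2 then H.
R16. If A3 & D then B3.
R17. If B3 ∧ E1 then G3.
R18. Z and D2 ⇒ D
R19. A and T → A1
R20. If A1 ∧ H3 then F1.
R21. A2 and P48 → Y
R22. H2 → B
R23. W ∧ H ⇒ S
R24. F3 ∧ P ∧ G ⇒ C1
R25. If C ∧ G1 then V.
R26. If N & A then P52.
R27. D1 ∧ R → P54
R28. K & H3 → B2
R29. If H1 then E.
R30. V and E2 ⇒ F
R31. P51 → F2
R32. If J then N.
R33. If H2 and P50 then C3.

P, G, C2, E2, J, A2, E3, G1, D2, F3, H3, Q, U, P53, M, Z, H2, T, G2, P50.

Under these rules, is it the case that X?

A  (by R7: E2, P, G)
A3  (by R12: T, U)
D  (by R18: Z, D2)
A1  (by R19: A, T)
F1  (by R20: A1, H3)
C1  (by R24: F3, P, G)
N  (by R32: J)
C3  (by R33: H2, P50)
H1  (by R2: C3)
P48  (by R4: C1, T)
B3  (by R16: A3, D)
E  (by R29: H1)
W  (by R3: P48, C2)
P55  (by R5: F1, B3)
R  (by R8: P55)
C  (by R11: W, G)
H  (by R15: E, A2)
V  (by R25: C, G1)
F  (by R30: V, E2)
D1  (by R14: H, H3, U)
P54  (by R27: D1, R)
X  (by R6: F, P54, N)

Yes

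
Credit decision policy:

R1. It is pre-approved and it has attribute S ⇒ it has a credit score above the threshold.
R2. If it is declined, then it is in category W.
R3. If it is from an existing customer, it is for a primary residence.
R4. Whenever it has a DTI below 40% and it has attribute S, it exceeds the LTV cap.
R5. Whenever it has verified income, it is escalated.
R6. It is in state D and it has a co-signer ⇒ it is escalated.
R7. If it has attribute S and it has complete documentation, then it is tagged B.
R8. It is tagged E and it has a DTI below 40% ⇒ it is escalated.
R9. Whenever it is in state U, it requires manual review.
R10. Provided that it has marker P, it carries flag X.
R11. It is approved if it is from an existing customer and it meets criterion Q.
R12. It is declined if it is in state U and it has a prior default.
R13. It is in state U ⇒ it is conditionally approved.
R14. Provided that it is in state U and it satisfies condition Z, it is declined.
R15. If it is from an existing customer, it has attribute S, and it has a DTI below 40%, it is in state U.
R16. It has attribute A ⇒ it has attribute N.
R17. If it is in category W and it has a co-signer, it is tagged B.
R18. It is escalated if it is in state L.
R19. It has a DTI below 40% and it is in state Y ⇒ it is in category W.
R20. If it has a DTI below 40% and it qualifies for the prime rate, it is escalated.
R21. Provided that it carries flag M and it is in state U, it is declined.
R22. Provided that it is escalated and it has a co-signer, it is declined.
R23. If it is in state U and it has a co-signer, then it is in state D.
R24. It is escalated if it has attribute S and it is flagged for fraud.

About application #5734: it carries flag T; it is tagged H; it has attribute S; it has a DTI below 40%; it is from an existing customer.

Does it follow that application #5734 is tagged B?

No

Forward chaining from the given facts derives: is for a primary residence, exceeds the LTV cap, is in state U, requires manual review, is conditionally approved.
Rules concluding "it is tagged B": R7 needs "it has complete documentation"; R17 needs "it is in category W" — none of these are established.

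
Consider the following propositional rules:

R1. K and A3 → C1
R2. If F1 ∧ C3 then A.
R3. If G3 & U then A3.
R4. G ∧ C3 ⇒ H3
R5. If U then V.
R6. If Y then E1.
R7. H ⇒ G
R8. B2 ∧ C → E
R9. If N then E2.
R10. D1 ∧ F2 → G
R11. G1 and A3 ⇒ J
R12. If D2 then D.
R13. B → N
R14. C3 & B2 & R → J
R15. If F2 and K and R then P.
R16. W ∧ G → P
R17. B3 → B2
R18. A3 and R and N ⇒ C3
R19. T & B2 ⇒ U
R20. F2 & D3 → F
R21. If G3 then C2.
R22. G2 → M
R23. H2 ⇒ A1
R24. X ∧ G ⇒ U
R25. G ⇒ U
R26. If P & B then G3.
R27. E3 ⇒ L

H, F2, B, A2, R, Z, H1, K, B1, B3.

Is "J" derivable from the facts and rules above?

Yes

G  (by R7: H)
N  (by R13: B)
P  (by R15: F2, K, R)
B2  (by R17: B3)
U  (by R25: G)
G3  (by R26: P, B)
A3  (by R3: G3, U)
C3  (by R18: A3, R, N)
J  (by R14: C3, B2, R)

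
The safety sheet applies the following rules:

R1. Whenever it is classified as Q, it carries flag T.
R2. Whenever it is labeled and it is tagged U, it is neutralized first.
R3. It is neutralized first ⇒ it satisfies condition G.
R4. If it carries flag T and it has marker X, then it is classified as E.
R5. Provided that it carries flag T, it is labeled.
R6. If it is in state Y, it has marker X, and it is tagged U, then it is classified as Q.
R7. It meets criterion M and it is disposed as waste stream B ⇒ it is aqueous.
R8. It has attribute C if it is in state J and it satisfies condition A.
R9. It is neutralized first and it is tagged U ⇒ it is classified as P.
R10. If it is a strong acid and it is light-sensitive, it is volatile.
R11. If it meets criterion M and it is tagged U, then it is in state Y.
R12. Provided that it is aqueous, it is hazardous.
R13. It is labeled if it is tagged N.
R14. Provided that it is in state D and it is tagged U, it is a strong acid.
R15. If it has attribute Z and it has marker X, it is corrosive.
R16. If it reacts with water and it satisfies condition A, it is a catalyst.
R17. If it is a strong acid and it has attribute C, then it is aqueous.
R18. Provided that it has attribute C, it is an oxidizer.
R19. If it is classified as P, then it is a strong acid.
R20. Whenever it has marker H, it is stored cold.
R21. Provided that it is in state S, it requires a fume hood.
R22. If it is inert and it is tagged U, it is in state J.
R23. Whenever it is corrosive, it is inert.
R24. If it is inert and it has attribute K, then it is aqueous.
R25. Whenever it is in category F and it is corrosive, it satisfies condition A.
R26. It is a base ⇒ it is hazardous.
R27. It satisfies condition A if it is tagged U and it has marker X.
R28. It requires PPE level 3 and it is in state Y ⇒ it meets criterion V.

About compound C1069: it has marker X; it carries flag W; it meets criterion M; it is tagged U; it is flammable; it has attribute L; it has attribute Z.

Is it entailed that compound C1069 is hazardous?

By R11 (it meets criterion M, it is tagged U): it is in state Y.
By R15 (it has attribute Z, it has marker X): it is corrosive.
By R23 (it is corrosive): it is inert.
By R27 (it is tagged U, it has marker X): it satisfies condition A.
By R6 (it is in state Y, it has marker X, it is tagged U): it is classified as Q.
By R22 (it is inert, it is tagged U): it is in state J.
By R1 (it is classified as Q): it carries flag T.
By R5 (it carries flag T): it is labeled.
By R8 (it is in state J, it satisfies condition A): it has attribute C.
By R2 (it is labeled, it is tagged U): it is neutralized first.
By R9 (it is neutralized first, it is tagged U): it is classified as P.
By R19 (it is classified as P): it is a strong acid.
By R17 (it is a strong acid, it has attribute C): it is aqueous.
By R12 (it is aqueous): it is hazardous.

Yes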